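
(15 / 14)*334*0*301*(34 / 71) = 0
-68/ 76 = -17/ 19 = -0.89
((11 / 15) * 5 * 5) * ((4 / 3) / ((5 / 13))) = 572 / 9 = 63.56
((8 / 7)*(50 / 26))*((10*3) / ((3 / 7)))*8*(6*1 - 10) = -64000 / 13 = -4923.08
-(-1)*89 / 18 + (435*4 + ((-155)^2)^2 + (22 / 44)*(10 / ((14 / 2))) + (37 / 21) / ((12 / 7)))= 145454997665 / 252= 577202371.69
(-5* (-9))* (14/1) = 630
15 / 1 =15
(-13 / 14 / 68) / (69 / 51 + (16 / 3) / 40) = -195 / 21224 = -0.01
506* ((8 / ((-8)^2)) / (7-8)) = -253 / 4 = -63.25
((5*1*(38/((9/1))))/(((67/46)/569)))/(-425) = -994612/51255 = -19.41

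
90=90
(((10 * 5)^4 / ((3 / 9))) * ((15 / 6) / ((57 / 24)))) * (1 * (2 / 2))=375000000 / 19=19736842.11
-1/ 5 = -0.20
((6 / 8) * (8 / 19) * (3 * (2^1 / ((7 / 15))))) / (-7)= -540 / 931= -0.58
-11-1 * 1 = -12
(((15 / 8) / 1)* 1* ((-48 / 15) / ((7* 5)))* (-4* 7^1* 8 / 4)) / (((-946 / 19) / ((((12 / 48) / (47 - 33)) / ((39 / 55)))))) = -19 / 3913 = -0.00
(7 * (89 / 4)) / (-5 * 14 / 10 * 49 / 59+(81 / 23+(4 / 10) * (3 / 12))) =-603865 / 8498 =-71.06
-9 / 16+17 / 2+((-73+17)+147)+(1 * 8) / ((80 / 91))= 8643 / 80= 108.04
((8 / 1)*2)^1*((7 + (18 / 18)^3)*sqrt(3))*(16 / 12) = 512*sqrt(3) / 3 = 295.60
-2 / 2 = -1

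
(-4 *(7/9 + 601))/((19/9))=-21664/19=-1140.21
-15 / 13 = -1.15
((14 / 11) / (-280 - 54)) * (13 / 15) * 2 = -182 / 27555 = -0.01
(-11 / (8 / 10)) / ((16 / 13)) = -715 / 64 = -11.17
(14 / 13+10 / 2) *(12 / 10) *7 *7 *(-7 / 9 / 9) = -54194 / 1755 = -30.88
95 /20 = 19 /4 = 4.75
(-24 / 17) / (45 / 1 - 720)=8 / 3825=0.00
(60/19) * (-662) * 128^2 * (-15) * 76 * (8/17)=312370790400/17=18374752376.47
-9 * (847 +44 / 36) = -7634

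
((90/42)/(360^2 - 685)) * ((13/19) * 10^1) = 390/3429139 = 0.00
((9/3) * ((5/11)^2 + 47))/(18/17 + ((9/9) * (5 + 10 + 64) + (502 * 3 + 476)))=32368/471295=0.07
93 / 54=31 / 18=1.72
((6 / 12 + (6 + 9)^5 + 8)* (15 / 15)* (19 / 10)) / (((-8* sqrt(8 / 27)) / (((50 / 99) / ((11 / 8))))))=-144282865* sqrt(6) / 2904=-121700.89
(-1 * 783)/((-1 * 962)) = 783/962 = 0.81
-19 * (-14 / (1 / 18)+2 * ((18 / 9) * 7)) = 4256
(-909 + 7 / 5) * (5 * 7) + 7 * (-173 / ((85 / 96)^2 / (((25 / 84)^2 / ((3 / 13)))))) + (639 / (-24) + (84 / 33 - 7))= -17298589067 / 534072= -32389.99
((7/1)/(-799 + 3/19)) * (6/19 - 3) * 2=357/7589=0.05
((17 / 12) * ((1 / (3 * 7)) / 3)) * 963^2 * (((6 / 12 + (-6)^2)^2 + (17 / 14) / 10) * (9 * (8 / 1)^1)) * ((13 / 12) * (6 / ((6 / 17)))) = 18052801850421 / 490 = 36842452755.96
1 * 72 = 72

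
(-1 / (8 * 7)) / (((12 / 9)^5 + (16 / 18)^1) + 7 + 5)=-243 / 232736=-0.00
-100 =-100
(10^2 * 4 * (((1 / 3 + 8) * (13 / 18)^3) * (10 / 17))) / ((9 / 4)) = 109850000 / 334611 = 328.29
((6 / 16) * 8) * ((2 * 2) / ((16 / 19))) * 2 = 57 / 2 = 28.50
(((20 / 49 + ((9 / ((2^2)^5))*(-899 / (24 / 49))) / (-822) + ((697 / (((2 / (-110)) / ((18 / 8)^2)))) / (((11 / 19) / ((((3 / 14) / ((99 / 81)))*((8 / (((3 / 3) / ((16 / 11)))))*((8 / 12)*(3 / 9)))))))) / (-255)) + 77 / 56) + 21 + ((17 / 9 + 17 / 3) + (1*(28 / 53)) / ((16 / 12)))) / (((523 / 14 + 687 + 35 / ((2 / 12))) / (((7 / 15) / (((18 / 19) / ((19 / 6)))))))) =287249102790753643 / 274536577973256192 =1.05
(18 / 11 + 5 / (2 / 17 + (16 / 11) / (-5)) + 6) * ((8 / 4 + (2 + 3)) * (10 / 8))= -1323595 / 7128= -185.69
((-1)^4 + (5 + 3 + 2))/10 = 11/10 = 1.10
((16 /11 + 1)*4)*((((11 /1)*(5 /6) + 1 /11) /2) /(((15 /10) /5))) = 18330 /121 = 151.49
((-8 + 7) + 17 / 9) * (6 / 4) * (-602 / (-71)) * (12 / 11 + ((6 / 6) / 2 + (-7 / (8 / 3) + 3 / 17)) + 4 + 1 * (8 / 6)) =6046187 / 119493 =50.60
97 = 97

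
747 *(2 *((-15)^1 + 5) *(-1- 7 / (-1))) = -89640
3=3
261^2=68121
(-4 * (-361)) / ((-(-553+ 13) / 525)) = 12635 / 9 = 1403.89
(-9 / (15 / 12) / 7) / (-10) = 18 / 175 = 0.10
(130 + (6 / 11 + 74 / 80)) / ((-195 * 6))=-0.11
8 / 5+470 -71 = 2003 / 5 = 400.60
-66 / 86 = -33 / 43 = -0.77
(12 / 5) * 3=36 / 5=7.20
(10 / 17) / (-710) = -0.00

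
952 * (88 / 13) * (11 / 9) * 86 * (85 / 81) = 6736428160 / 9477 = 710818.63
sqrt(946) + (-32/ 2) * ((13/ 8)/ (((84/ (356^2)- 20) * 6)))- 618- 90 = -677.03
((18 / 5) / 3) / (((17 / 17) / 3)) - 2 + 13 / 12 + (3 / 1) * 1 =341 / 60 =5.68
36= 36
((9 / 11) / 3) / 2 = 3 / 22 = 0.14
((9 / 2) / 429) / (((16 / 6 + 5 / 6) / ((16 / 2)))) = 24 / 1001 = 0.02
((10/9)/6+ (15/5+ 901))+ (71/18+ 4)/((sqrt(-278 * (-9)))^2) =40721027/45036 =904.19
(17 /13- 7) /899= -74 /11687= -0.01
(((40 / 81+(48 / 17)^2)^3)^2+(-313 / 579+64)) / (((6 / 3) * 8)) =11696170376639600870224987449976909 / 508129561312554428809333294608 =23018.09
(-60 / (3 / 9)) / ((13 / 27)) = -4860 / 13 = -373.85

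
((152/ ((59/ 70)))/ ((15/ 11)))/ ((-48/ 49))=-71687/ 531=-135.00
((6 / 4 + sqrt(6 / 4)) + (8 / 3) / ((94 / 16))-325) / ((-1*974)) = 91099 / 274668-sqrt(6) / 1948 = 0.33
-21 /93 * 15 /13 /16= -105 /6448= -0.02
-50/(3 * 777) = -0.02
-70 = -70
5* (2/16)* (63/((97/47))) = 14805/776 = 19.08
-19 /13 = -1.46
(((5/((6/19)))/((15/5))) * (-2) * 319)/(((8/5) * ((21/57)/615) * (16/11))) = -6492088625/2688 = -2415211.54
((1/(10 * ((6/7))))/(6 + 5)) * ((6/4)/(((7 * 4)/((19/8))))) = 19/14080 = 0.00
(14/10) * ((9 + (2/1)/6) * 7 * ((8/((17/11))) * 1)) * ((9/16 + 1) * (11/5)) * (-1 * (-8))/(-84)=-23716/153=-155.01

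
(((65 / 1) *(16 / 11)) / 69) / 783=1040 / 594297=0.00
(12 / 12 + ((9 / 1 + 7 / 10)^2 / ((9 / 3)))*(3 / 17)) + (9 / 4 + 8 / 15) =23761 / 2550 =9.32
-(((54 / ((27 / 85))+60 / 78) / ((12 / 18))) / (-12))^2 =-308025 / 676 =-455.66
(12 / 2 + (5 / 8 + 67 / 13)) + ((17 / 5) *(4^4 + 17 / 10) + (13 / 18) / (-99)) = 2057028563 / 2316600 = 887.95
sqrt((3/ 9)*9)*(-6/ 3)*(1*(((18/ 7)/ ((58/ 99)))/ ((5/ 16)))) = -28512*sqrt(3)/ 1015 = -48.65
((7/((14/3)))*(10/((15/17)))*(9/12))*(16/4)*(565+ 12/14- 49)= 184518/7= 26359.71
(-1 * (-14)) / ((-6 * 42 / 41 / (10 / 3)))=-205 / 27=-7.59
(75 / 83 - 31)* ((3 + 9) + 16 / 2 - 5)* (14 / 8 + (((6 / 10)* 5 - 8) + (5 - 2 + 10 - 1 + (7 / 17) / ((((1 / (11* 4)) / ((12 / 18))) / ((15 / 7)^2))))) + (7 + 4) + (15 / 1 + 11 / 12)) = -406337170 / 9877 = -41139.74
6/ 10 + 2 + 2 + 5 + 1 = 53/ 5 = 10.60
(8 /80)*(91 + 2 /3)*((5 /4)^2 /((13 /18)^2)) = 37125 /1352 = 27.46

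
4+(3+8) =15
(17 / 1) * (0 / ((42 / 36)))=0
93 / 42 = 31 / 14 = 2.21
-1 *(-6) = 6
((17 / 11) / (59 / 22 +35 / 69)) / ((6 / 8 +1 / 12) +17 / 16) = 0.26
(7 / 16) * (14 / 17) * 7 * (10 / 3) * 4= 1715 / 51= 33.63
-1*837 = -837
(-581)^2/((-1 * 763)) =-48223/109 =-442.41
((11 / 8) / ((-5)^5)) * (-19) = 209 / 25000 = 0.01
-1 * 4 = -4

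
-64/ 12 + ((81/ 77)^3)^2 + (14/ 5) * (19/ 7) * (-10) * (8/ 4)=-97528074792565/ 625267140267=-155.98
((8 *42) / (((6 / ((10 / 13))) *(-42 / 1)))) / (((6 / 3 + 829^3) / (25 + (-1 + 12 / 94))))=-5040 / 116033541767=-0.00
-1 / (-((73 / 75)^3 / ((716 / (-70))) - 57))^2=-912417539062500 / 2973829094106638161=-0.00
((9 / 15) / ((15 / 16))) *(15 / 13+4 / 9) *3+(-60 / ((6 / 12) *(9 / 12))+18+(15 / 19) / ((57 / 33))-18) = -55075013 / 351975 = -156.47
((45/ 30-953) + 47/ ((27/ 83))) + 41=-41365/ 54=-766.02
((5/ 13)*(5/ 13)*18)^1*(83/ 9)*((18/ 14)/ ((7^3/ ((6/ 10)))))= 22410/ 405769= 0.06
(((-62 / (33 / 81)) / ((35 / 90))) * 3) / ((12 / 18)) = -135594 / 77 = -1760.96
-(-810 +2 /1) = 808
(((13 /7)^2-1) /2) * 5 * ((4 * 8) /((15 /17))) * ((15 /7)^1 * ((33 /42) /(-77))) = -81600 /16807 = -4.86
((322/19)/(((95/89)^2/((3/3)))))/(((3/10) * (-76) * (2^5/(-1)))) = 1275281/62554080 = 0.02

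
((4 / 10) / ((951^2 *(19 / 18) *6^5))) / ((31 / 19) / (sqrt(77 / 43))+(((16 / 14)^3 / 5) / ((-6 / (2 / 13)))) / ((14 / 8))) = 1670020352 / 10532835452534131493469+21572708885 *sqrt(3311) / 28087561206757683982584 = 0.00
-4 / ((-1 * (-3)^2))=4 / 9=0.44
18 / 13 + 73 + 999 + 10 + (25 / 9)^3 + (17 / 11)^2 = 1269652534 / 1146717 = 1107.21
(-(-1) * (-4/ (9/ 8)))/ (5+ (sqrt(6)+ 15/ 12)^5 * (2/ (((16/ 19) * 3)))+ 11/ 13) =-15996990783488/ 34674518028729+ 6439964770304 * sqrt(6)/ 34674518028729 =-0.01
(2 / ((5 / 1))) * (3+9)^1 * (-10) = -48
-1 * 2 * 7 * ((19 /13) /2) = -133 /13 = -10.23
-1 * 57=-57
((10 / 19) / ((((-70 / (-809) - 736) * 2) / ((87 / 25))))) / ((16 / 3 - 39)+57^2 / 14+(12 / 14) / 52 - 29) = -0.00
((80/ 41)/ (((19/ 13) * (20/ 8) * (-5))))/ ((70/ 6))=-1248/ 136325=-0.01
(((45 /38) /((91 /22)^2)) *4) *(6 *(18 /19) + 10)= 12980880 /2989441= 4.34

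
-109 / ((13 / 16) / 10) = -17440 / 13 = -1341.54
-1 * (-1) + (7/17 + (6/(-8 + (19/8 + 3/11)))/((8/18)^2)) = -11379/2669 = -4.26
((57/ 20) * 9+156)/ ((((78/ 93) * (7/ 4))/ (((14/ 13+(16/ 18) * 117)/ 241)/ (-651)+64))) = 11291013329/ 1425515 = 7920.66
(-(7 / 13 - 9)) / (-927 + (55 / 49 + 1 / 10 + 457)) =-53900 / 2986113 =-0.02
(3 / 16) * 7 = 21 / 16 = 1.31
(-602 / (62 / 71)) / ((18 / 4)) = -42742 / 279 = -153.20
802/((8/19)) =7619/4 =1904.75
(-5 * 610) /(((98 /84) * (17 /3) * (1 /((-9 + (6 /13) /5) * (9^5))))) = 375399293580 /1547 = 242662762.50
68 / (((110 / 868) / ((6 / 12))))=14756 / 55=268.29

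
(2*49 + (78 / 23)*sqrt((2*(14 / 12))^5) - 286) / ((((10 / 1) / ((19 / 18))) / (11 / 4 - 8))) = 6251 / 60 - 84721*sqrt(21) / 24840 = 88.55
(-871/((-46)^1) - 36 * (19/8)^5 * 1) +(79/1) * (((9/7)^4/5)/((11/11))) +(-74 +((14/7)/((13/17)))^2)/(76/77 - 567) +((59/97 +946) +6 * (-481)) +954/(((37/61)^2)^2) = 7421725179137004561730194041/3028742839763932096798720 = 2450.43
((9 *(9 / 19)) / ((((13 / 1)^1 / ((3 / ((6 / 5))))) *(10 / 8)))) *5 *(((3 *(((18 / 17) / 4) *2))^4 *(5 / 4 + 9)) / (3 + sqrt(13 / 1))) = 32.38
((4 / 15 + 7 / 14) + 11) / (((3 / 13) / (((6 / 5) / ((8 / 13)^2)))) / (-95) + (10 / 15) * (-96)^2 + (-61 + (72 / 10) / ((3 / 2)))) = 14735279 / 7623690102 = 0.00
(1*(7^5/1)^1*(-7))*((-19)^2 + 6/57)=-42483673.11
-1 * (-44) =44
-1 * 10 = -10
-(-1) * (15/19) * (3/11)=45/209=0.22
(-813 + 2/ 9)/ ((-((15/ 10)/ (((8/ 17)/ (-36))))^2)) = 117040/ 1896129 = 0.06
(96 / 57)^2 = 1024 / 361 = 2.84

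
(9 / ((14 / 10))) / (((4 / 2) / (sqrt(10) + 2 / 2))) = 45 / 14 + 45*sqrt(10) / 14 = 13.38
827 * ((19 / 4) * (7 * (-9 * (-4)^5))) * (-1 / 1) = -253419264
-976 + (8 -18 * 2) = -1004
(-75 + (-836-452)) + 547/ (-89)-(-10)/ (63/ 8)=-7669682/ 5607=-1367.88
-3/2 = -1.50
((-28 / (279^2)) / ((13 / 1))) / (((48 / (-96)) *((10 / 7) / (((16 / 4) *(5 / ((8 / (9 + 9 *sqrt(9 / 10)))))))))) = 49 *sqrt(10) / 187395 + 98 / 112437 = 0.00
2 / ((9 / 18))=4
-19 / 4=-4.75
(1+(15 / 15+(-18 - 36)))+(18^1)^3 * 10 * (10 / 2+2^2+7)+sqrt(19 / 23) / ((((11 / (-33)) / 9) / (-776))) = 20952 * sqrt(437) / 23+933068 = 952111.13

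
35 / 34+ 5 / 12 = 295 / 204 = 1.45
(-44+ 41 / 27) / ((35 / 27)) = -1147 / 35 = -32.77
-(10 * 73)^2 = -532900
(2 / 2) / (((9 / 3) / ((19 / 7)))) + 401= 8440 / 21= 401.90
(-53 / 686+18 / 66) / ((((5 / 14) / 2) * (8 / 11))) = 295 / 196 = 1.51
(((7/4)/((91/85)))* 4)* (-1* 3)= -255/13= -19.62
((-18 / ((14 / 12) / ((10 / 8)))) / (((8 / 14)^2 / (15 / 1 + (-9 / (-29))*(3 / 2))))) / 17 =-847665 / 15776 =-53.73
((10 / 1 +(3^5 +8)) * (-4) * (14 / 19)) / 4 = -3654 / 19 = -192.32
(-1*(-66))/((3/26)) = 572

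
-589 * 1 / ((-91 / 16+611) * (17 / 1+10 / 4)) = -0.05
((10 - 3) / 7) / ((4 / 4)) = 1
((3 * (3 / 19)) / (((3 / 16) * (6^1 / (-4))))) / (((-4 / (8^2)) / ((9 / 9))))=512 / 19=26.95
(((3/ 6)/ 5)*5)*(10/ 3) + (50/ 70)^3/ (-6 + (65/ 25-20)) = 66260/ 40131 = 1.65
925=925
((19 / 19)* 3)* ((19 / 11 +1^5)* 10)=900 / 11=81.82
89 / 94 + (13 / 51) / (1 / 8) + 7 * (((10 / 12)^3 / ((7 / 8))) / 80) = 3.04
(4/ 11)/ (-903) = -4/ 9933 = -0.00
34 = 34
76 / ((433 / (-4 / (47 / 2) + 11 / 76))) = -91 / 20351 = -0.00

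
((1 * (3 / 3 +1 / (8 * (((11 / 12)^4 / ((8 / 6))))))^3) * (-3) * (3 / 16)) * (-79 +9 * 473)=-111429635168051073 / 25107427013768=-4438.11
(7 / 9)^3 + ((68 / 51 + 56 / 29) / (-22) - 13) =-2948252 / 232551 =-12.68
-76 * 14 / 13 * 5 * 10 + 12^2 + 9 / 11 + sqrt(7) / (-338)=-564491 / 143-sqrt(7) / 338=-3947.50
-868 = -868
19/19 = 1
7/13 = 0.54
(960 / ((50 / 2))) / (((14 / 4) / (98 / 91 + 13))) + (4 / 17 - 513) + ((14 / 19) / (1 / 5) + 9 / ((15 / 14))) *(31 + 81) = 146246463 / 146965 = 995.11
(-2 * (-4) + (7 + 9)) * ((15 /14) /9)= 20 /7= 2.86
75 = 75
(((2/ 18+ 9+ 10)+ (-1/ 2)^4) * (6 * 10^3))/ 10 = 69025/ 6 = 11504.17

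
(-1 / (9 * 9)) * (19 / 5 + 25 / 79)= -542 / 10665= -0.05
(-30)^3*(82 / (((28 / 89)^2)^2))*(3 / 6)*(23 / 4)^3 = -105633378099428625 / 4917248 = -21482214868.85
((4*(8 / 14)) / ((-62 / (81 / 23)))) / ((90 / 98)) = -504 / 3565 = -0.14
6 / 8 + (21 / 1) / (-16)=-9 / 16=-0.56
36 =36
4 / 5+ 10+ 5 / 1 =79 / 5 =15.80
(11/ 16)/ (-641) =-11/ 10256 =-0.00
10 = 10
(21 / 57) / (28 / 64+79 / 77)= 8624 / 34257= 0.25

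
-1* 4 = -4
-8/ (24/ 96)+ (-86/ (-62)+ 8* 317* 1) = 77667/ 31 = 2505.39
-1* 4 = -4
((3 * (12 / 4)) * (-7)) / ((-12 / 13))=273 / 4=68.25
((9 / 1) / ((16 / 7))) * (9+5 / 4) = 2583 / 64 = 40.36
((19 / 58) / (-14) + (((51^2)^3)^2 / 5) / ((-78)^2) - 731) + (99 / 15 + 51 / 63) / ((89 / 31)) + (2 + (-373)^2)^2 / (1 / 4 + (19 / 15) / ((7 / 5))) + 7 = 45218834170746992125173263 / 4442584965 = 10178496196920117.23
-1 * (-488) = 488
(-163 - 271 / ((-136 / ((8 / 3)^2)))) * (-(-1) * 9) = -1339.47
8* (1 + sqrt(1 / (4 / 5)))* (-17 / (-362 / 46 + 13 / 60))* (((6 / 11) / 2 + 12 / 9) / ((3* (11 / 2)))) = 6631360 / 3833643 + 3315680* sqrt(5) / 3833643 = 3.66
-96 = -96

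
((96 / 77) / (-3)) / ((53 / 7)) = -32 / 583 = -0.05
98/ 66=49/ 33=1.48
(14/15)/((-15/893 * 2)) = -6251/225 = -27.78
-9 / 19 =-0.47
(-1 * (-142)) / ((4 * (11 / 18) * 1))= 639 / 11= 58.09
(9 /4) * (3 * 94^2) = 59643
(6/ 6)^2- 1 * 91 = -90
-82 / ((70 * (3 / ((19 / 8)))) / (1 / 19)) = -41 / 840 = -0.05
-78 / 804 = -13 / 134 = -0.10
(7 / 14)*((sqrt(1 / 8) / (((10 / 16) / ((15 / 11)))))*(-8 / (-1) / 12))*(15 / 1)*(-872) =-26160*sqrt(2) / 11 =-3363.26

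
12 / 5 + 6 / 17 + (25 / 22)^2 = 166381 / 41140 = 4.04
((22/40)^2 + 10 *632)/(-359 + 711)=2528121/140800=17.96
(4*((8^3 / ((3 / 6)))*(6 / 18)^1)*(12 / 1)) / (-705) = -16384 / 705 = -23.24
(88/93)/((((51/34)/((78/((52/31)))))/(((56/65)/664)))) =616/16185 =0.04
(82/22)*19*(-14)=-10906/11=-991.45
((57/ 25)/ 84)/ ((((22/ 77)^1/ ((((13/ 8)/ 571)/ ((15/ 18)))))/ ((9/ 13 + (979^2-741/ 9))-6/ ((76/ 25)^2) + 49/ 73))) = 310.92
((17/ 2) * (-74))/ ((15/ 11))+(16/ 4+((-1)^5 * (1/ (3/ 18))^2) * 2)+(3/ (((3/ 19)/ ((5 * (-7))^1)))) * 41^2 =-1118394.27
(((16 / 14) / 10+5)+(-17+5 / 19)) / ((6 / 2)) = -7729 / 1995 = -3.87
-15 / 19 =-0.79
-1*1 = -1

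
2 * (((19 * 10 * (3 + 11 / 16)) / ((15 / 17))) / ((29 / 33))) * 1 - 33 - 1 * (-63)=213107 / 116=1837.13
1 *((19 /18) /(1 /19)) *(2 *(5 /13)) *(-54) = -833.08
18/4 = 9/2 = 4.50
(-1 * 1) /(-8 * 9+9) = 1 /63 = 0.02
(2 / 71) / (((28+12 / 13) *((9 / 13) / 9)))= 169 / 13348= 0.01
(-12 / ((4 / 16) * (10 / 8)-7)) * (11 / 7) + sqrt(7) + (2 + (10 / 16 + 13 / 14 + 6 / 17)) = sqrt(7) + 685165 / 101864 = 9.37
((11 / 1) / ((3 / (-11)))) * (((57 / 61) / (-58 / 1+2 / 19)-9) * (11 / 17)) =24400981 / 103700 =235.30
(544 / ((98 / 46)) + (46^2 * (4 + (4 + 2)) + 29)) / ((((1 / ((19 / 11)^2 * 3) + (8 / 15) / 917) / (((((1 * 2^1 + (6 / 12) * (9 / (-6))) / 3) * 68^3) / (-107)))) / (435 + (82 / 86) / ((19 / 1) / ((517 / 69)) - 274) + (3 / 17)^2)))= -101706699817.96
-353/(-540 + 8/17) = 6001/9172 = 0.65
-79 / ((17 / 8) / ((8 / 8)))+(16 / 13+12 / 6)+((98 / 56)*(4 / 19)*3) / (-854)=-17390299 / 512278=-33.95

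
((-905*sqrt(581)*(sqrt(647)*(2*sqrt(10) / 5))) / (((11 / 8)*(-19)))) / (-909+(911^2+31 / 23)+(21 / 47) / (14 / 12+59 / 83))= 266098960*sqrt(3759070) / 15920347886331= 0.03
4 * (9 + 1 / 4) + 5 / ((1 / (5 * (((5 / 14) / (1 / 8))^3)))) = 212691 / 343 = 620.09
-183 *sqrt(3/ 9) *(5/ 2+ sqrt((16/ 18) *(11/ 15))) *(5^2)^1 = -7625 *sqrt(3)/ 2 - 610 *sqrt(110)/ 3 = -8736.02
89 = 89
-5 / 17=-0.29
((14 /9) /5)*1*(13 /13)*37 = 518 /45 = 11.51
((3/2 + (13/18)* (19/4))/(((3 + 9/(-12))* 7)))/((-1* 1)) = -355/1134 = -0.31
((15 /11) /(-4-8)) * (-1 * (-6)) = -15 /22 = -0.68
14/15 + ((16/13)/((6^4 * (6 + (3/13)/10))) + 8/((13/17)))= 46975952/4122495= 11.40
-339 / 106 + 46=4537 / 106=42.80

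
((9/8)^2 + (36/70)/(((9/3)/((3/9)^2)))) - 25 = -159367/6720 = -23.72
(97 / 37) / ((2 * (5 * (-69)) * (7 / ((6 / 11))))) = -0.00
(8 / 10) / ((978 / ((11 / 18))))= 11 / 22005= 0.00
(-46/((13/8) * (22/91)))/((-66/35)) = 22540/363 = 62.09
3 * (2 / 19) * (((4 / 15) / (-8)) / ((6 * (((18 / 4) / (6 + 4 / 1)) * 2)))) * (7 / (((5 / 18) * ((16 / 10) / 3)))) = -7 / 76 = -0.09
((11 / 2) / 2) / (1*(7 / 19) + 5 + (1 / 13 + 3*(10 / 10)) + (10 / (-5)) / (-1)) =0.26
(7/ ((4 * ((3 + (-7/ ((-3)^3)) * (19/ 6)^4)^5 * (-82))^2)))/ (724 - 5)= 1204108755443813786411829852646518712380162048/ 1433700103068634243342231578358643227132484031911646334685222117711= 0.00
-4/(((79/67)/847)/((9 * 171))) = -349346844/79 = -4422111.95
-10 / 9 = -1.11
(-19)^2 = 361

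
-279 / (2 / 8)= -1116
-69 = -69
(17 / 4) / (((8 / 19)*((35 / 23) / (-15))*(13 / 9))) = -200583 / 2912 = -68.88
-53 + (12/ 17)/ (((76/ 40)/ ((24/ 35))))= -119257/ 2261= -52.75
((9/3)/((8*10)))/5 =3/400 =0.01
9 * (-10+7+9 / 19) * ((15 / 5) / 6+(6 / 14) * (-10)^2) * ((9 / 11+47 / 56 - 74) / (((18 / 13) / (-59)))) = -62241454041 / 20482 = -3038836.74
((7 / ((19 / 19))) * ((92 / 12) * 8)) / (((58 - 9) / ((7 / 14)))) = 92 / 21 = 4.38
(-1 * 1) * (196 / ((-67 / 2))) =392 / 67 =5.85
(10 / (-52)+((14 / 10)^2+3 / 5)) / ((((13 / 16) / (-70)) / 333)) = -57398544 / 845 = -67927.27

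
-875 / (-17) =875 / 17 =51.47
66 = 66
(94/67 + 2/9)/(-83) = -0.02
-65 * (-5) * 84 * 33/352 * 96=245700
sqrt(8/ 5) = 2 * sqrt(10)/ 5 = 1.26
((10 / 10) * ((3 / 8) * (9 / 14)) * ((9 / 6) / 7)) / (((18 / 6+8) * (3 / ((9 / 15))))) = 81 / 86240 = 0.00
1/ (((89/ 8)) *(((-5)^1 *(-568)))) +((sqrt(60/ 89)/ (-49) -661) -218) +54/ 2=-26918939/ 31595 -2 *sqrt(1335)/ 4361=-852.02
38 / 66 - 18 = -17.42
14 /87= 0.16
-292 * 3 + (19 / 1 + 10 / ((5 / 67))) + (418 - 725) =-1030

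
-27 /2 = -13.50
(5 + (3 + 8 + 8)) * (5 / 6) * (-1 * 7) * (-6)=840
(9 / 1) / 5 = 9 / 5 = 1.80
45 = 45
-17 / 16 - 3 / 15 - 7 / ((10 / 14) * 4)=-297 / 80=-3.71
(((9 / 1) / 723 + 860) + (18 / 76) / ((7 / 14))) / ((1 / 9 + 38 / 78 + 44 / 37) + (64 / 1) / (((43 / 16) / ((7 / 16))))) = 366725040201 / 5202032477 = 70.50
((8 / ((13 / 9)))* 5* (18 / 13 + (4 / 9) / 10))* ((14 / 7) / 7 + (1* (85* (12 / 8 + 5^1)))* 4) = 103476736 / 1183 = 87469.77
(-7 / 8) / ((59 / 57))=-399 / 472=-0.85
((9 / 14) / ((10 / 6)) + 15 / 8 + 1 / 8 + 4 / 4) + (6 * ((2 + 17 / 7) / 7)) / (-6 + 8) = 2589 / 490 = 5.28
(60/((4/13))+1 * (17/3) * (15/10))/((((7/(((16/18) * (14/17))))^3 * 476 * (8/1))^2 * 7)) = 3334144/1271570803999450983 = 0.00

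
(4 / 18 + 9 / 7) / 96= 95 / 6048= 0.02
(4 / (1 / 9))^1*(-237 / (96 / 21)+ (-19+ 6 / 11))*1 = -222705 / 88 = -2530.74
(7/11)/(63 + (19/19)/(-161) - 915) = -1127/1508903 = -0.00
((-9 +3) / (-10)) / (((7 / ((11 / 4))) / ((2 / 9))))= 11 / 210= 0.05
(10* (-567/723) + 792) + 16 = 192838/241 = 800.16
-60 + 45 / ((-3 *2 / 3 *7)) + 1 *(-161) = -3139 / 14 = -224.21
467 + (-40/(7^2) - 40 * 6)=11083/49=226.18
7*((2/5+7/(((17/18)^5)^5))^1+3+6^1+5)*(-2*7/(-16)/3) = 2569617669063857835717229769288259/28853137061742011894697849955285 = 89.06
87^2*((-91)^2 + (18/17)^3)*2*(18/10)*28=31044940825752/4913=6318937680.80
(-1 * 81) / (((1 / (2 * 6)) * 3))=-324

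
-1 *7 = -7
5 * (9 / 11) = 45 / 11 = 4.09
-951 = -951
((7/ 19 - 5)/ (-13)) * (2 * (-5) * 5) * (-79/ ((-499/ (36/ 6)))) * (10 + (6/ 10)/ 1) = -22107360/ 123253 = -179.37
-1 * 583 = -583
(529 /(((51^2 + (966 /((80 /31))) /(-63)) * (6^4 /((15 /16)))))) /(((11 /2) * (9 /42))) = 92575 /739903032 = 0.00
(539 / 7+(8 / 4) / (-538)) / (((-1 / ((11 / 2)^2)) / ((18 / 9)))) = -1253076 / 269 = -4658.28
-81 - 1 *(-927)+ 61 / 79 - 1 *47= 63182 / 79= 799.77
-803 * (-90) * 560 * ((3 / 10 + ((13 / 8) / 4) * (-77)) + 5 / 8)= -1228553865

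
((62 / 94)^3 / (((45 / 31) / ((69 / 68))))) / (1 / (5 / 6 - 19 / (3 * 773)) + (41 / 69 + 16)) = 1869652564643 / 165977529751340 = 0.01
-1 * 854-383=-1237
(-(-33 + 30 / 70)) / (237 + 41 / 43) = 2451 / 17906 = 0.14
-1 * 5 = -5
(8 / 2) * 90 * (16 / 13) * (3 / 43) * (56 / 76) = 241920 / 10621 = 22.78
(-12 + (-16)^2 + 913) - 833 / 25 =28092 / 25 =1123.68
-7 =-7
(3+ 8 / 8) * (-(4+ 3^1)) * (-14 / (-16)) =-49 / 2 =-24.50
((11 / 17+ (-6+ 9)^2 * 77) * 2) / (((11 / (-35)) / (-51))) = 225120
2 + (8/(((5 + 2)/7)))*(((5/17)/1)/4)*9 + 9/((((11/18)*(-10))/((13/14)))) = 77579/13090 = 5.93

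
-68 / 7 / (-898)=34 / 3143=0.01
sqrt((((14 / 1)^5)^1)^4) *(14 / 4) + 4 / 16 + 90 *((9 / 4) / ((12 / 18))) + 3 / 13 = 13161086805363 / 13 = 1012391292720.23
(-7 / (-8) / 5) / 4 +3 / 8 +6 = 1027 / 160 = 6.42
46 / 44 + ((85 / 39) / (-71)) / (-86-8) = 1497112 / 1431573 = 1.05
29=29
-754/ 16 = -377/ 8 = -47.12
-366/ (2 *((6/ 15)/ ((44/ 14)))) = -10065/ 7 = -1437.86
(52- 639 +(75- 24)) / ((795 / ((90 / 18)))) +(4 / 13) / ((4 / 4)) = -3.06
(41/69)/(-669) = -41/46161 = -0.00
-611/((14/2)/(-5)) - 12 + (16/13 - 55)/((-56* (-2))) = 617269/1456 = 423.95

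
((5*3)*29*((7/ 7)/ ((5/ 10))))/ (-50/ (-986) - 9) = -214455/ 2206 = -97.21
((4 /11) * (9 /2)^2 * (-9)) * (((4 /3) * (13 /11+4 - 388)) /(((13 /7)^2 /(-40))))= -8022460320 /20449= -392315.53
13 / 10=1.30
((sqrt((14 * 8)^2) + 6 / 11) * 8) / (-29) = -9904 / 319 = -31.05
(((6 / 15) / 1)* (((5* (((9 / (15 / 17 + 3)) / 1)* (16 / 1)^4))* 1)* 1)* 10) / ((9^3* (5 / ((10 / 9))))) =22282240 / 24057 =926.23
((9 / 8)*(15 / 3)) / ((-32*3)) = -15 / 256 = -0.06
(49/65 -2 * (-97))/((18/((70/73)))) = 88613/8541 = 10.38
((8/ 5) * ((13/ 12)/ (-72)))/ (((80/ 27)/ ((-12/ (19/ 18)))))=351/ 3800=0.09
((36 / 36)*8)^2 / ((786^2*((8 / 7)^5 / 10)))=84035 / 158155776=0.00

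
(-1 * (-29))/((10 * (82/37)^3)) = 1468937/5513680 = 0.27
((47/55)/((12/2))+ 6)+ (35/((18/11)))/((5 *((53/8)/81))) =1022191/17490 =58.44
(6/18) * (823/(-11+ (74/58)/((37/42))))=-23867/831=-28.72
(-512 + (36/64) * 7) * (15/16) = -121935/256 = -476.31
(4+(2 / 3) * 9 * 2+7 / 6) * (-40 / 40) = -103 / 6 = -17.17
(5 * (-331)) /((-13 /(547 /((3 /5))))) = 4526425 /39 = 116062.18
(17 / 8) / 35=0.06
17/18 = 0.94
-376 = -376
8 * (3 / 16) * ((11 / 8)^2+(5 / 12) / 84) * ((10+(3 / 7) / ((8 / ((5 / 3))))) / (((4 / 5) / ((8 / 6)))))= 21591475 / 451584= 47.81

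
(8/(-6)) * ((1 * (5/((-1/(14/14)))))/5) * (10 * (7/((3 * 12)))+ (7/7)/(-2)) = 52/27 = 1.93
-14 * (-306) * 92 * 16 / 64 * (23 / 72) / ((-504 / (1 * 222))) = -332741 / 24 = -13864.21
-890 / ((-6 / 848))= 377360 / 3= 125786.67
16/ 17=0.94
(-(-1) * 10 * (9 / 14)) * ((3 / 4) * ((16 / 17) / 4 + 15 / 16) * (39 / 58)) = 57915 / 15232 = 3.80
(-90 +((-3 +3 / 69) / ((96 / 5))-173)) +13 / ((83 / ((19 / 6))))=-4011313 / 15272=-262.66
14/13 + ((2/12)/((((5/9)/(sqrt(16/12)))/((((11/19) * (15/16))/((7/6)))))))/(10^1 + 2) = 33 * sqrt(3)/4256 + 14/13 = 1.09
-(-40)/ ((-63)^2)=40/ 3969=0.01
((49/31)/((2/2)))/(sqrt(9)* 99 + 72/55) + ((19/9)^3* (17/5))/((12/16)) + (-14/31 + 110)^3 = 780769055534573221/593868838455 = 1314716.32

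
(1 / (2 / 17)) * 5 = 85 / 2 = 42.50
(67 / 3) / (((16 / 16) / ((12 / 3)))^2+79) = 1072 / 3795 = 0.28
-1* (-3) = 3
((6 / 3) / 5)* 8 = 16 / 5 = 3.20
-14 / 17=-0.82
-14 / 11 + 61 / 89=-575 / 979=-0.59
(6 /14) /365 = 3 /2555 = 0.00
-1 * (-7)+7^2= 56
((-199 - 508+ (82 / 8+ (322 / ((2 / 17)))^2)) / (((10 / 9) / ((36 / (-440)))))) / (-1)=2426913009 / 4400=551571.14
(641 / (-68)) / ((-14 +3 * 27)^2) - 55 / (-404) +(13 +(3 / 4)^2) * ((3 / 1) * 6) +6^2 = 17281025681 / 61660904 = 280.26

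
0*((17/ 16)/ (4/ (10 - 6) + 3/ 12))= 0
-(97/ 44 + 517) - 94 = -26981/ 44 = -613.20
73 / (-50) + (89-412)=-16223 / 50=-324.46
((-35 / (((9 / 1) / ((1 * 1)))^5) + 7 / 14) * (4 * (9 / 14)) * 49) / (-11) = -412853 / 72171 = -5.72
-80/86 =-40/43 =-0.93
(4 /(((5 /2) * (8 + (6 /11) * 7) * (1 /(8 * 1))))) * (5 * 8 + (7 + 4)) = 55.24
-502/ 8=-251/ 4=-62.75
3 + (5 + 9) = 17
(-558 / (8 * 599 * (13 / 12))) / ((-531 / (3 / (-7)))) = -279 / 3216031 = -0.00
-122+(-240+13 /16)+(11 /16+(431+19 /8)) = 583 /8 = 72.88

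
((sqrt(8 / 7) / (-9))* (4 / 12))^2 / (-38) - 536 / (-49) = 7424108 / 678699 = 10.94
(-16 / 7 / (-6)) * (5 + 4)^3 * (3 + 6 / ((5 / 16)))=215784 / 35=6165.26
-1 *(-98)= 98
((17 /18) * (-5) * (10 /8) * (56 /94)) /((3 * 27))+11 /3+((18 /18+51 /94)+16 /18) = 207452 /34263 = 6.05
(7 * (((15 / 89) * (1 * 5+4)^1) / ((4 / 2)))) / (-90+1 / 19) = -17955 / 304202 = -0.06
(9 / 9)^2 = 1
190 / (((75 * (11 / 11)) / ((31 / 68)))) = 589 / 510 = 1.15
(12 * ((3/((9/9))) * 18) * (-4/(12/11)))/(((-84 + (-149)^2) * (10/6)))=-7128/110585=-0.06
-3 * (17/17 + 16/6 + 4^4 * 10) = -7691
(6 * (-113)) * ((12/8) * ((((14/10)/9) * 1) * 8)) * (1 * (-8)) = 10124.80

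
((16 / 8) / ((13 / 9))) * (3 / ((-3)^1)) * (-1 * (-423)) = -7614 / 13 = -585.69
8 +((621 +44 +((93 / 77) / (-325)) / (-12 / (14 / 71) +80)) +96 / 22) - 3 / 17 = 677.19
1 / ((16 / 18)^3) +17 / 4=2905 / 512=5.67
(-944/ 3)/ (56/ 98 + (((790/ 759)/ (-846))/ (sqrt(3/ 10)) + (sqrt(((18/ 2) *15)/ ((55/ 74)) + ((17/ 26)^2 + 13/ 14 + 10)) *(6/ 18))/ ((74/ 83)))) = 4081851918144/ (-2422521 *sqrt(773514511)- 7412564016 + 5319860 *sqrt(30)) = -54.60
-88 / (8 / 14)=-154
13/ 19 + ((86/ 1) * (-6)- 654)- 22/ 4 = -44643/ 38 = -1174.82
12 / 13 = 0.92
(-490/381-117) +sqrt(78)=-45067/381 +sqrt(78)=-109.45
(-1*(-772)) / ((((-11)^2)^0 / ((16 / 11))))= 12352 / 11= 1122.91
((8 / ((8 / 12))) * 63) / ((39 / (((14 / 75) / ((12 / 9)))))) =882 / 325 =2.71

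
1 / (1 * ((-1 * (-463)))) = 1 / 463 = 0.00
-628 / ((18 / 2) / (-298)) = 187144 / 9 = 20793.78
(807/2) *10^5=40350000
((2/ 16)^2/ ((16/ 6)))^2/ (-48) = -3/ 4194304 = -0.00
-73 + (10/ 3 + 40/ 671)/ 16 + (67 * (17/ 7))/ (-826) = -3397934935/ 46556664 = -72.98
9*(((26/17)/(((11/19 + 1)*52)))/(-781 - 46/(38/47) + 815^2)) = 0.00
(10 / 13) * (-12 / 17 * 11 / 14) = -660 / 1547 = -0.43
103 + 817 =920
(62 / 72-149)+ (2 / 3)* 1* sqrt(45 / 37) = -5333 / 36+ 2* sqrt(185) / 37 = -147.40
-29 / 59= -0.49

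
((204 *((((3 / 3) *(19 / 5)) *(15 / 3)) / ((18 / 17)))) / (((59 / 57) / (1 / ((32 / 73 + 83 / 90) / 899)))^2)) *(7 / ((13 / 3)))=1244747530410180658200 / 516567656059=2409650538.14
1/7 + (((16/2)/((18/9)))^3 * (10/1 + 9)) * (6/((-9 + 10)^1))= 51073/7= 7296.14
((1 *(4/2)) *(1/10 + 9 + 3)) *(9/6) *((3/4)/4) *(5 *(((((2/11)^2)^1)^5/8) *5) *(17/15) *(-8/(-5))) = 1632/1071794405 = 0.00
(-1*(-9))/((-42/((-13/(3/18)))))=16.71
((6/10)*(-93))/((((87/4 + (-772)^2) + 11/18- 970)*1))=-10044/107106545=-0.00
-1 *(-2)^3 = 8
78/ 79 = 0.99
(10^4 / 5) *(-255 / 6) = -85000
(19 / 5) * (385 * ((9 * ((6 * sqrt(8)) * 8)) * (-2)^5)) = -40449024 * sqrt(2) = -57203558.33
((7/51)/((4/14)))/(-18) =-49/1836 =-0.03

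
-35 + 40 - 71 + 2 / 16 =-527 / 8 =-65.88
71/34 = 2.09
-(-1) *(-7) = -7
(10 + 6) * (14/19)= 224/19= 11.79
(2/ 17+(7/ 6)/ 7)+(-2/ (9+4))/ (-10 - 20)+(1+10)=74849/ 6630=11.29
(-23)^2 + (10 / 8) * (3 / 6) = 4237 / 8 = 529.62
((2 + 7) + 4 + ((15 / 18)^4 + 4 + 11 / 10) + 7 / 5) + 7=34969 / 1296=26.98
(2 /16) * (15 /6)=5 /16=0.31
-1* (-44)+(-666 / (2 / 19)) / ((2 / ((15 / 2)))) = -23682.25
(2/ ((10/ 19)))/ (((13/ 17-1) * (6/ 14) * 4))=-2261/ 240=-9.42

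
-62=-62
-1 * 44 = -44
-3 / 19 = -0.16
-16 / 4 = -4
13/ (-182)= -1/ 14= -0.07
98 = 98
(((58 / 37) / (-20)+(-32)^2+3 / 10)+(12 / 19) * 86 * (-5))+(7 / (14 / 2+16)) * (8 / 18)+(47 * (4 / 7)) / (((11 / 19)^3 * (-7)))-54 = 32221337285077 / 47453670495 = 679.01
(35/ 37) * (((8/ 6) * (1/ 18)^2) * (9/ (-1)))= -35/ 999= -0.04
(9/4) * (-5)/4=-45/16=-2.81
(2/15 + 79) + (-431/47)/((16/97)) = 265519/11280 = 23.54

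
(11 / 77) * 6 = 6 / 7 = 0.86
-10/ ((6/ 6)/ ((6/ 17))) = -60/ 17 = -3.53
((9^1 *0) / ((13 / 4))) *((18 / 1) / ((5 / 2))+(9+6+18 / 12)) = 0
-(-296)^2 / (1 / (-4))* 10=3504640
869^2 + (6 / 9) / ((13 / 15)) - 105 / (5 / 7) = 9815192 / 13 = 755014.77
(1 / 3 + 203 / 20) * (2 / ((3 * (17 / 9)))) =37 / 10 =3.70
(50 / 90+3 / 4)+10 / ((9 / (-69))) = -2713 / 36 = -75.36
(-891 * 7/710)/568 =-6237/403280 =-0.02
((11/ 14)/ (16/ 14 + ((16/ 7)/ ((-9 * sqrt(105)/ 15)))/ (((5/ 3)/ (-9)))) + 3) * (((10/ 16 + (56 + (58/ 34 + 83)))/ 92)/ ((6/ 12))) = 9.98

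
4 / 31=0.13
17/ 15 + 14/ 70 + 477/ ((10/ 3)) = 4333/ 30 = 144.43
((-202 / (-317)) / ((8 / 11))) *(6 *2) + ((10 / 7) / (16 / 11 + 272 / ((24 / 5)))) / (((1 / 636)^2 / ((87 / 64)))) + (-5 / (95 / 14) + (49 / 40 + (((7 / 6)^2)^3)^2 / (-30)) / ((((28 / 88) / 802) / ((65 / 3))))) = 27268410102161096407001 / 396056393753868288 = 68849.82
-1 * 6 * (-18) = 108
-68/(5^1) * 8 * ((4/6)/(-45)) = 1088/675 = 1.61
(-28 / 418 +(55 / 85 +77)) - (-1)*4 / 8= 554837 / 7106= 78.08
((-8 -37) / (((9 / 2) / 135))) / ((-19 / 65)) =87750 / 19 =4618.42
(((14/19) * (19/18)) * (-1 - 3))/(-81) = 28/729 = 0.04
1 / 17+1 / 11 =28 / 187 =0.15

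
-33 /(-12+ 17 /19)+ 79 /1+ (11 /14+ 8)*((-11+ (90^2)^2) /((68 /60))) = 25541644784203 /50218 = 508615332.83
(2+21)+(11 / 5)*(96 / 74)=25.85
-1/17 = -0.06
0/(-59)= 0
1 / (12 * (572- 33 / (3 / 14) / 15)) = 0.00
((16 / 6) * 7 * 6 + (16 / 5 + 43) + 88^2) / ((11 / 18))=711198 / 55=12930.87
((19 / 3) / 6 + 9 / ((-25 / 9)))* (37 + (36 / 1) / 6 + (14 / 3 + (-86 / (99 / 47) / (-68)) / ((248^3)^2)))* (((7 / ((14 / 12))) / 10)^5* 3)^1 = -66048810749970087422511 / 2719140877877248000000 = -24.29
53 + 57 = 110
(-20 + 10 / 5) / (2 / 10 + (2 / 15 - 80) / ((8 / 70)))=540 / 20959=0.03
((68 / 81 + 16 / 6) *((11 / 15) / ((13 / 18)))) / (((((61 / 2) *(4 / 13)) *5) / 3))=3124 / 13725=0.23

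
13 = 13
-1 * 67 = -67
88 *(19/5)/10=836/25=33.44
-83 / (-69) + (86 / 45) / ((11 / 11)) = 3223 / 1035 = 3.11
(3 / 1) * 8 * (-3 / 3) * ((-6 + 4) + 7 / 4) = 6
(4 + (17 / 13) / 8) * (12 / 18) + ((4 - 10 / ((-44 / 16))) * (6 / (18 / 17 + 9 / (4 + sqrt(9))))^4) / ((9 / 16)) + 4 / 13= 585.37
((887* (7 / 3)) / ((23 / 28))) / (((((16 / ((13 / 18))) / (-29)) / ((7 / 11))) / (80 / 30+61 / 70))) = -12174464393 / 1639440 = -7425.99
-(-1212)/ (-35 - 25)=-101/ 5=-20.20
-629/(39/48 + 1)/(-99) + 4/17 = 182572/48807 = 3.74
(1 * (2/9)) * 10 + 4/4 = 29/9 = 3.22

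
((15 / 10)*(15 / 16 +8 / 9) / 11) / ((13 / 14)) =1841 / 6864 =0.27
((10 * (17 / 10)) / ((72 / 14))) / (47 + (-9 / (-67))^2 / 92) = 1755199 / 24956379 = 0.07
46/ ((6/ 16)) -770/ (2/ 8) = -8872/ 3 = -2957.33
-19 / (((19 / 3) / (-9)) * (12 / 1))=2.25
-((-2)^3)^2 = -64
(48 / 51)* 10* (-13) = -2080 / 17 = -122.35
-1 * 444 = -444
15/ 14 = 1.07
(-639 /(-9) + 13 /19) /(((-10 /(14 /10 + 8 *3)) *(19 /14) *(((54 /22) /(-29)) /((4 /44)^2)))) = 11704574 /893475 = 13.10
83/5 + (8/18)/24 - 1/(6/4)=4307/270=15.95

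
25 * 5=125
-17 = -17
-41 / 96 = -0.43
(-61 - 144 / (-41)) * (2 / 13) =-4714 / 533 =-8.84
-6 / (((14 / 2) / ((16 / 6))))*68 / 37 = -1088 / 259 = -4.20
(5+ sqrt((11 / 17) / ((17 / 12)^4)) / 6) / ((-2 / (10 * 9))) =-225 - 1080 * sqrt(187) / 4913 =-228.01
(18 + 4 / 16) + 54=289 / 4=72.25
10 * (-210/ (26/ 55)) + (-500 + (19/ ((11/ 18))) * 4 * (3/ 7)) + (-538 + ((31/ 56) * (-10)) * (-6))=-10798377/ 2002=-5393.79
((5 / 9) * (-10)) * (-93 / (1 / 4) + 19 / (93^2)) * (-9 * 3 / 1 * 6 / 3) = -321740900 / 2883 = -111599.34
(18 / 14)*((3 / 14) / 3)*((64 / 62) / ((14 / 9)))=648 / 10633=0.06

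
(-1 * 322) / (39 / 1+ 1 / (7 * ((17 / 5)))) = -833 / 101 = -8.25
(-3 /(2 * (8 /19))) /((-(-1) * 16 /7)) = -399 /256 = -1.56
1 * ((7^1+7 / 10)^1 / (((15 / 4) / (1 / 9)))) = 154 / 675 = 0.23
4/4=1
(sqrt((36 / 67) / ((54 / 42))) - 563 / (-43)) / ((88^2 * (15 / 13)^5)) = 371293 * sqrt(469) / 197000100000 + 209037959 / 252865800000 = 0.00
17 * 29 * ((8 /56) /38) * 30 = 7395 /133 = 55.60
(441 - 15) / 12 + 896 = 1863 / 2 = 931.50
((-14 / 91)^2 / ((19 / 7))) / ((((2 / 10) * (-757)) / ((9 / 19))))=-1260 / 46183813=-0.00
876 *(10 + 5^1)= 13140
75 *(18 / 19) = 1350 / 19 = 71.05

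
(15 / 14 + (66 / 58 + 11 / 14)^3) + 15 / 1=1551934441 / 66923416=23.19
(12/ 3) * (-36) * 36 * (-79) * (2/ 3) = 273024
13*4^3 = 832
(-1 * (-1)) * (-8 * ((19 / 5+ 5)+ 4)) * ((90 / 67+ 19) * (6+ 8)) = -9769984 / 335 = -29164.13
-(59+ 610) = -669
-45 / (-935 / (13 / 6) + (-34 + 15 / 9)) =1755 / 18091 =0.10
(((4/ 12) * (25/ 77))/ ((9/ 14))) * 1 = 50/ 297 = 0.17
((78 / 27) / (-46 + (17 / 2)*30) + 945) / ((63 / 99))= 1777571 / 1197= 1485.02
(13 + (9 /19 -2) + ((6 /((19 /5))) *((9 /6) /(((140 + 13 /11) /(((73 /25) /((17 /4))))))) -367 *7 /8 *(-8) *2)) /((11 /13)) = 167900175404 /27589045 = 6085.76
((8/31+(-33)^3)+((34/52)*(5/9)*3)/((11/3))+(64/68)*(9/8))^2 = 29335799105647965225/22717121284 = 1291351960.44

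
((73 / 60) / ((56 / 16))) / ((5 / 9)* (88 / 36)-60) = -1971 / 332500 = -0.01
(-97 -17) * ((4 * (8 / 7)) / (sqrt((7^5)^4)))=-3648 / 1977326743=-0.00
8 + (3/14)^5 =4302835/537824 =8.00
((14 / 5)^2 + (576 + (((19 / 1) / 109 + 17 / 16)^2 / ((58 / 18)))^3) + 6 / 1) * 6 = 30363171495306008786841711867 / 8577937750790221122764800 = 3539.68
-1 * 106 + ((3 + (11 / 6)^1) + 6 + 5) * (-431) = -41581 / 6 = -6930.17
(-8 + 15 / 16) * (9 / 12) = -339 / 64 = -5.30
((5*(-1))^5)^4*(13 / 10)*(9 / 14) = 2231597900390625 / 28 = 79699925013950.89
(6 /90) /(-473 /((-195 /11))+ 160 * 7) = 13 /223603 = 0.00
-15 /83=-0.18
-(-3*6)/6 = 3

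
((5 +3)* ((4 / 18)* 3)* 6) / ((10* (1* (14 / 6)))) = 48 / 35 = 1.37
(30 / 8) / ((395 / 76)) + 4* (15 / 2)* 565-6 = 1338633 / 79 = 16944.72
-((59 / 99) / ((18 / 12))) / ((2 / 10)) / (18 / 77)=-8.50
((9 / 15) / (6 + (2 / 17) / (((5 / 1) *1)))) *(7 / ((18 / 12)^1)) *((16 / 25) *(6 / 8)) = 357 / 1600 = 0.22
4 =4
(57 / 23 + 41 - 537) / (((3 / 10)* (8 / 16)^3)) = -908080 / 69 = -13160.58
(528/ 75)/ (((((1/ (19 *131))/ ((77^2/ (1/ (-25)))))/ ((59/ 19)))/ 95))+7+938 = -766198028575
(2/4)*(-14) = -7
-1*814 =-814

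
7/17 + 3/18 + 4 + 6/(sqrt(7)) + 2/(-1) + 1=6*sqrt(7)/7 + 365/102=5.85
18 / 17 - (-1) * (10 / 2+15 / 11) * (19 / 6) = 11899 / 561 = 21.21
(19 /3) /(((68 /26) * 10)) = 0.24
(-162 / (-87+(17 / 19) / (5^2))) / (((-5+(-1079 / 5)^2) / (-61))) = -58674375 / 24043651864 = -0.00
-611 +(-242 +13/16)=-13635/16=-852.19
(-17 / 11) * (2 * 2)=-68 / 11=-6.18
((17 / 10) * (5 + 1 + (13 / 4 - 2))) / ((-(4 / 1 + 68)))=-0.17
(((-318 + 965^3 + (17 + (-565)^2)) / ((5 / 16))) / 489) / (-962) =-7191608392 / 1176045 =-6115.08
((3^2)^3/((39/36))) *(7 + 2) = 78732/13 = 6056.31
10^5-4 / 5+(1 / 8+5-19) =3999413 / 40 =99985.32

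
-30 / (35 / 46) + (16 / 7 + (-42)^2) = 12088 / 7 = 1726.86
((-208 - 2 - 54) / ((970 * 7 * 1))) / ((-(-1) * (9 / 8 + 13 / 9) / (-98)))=133056 / 89725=1.48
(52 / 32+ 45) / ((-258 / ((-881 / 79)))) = 2.02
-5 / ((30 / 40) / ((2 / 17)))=-40 / 51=-0.78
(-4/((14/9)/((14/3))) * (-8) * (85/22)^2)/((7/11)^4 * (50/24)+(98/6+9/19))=4783759200/57244787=83.57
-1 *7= -7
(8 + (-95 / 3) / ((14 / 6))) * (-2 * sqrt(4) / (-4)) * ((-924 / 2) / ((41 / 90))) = 231660 / 41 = 5650.24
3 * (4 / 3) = 4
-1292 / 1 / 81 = -1292 / 81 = -15.95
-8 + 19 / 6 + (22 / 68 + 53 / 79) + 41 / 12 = -6805 / 16116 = -0.42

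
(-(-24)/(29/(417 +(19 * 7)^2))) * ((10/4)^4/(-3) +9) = -1747229/29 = -60249.28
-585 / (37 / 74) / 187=-6.26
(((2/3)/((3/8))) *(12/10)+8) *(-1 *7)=-1064/15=-70.93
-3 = -3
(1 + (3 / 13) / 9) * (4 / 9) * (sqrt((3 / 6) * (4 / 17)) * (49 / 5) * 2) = 3136 * sqrt(34) / 5967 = 3.06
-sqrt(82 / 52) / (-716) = sqrt(1066) / 18616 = 0.00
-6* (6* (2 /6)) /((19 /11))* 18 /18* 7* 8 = -7392 /19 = -389.05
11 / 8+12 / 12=19 / 8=2.38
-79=-79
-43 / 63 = -0.68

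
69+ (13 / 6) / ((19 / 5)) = 7931 / 114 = 69.57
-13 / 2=-6.50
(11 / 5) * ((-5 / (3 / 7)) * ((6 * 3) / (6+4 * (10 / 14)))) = -1617 / 31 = -52.16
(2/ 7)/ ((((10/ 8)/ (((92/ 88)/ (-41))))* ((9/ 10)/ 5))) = -920/ 28413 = -0.03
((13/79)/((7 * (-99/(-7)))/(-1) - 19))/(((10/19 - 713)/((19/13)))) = 361/126191914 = 0.00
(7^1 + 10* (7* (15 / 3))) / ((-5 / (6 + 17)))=-8211 / 5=-1642.20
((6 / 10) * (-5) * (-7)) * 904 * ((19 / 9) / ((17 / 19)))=2284408 / 51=44792.31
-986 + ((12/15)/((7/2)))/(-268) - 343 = -3116507/2345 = -1329.00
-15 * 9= -135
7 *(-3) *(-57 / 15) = 399 / 5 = 79.80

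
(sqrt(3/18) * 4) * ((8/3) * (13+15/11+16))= 5344 * sqrt(6)/99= 132.22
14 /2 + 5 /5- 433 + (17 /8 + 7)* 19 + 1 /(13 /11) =-26081 /104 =-250.78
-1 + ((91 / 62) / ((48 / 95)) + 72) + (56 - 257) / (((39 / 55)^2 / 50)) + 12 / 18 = -10015174675 / 502944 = -19913.10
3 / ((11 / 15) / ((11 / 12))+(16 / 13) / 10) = 13 / 4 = 3.25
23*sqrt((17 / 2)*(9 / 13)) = 55.79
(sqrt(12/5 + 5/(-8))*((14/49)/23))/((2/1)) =sqrt(710)/3220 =0.01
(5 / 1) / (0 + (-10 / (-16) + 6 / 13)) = 520 / 113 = 4.60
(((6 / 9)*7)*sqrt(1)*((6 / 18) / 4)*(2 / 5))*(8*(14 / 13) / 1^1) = 784 / 585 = 1.34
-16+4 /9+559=4891 /9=543.44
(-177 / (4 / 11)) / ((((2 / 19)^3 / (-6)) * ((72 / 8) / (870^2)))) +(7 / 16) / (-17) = 57278670144293 / 272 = 210583346118.72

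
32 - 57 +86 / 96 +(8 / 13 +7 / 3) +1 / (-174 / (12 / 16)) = -382907 / 18096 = -21.16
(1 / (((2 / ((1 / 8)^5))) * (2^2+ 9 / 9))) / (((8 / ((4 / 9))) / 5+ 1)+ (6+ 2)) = 1 / 4128768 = 0.00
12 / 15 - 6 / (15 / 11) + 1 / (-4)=-77 / 20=-3.85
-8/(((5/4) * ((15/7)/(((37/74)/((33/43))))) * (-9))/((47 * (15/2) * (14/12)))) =396116/4455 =88.91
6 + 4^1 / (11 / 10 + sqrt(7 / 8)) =1282 / 67 - 200* sqrt(14) / 67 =7.97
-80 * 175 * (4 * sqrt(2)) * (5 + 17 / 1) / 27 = -1232000 * sqrt(2) / 27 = -64530.04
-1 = -1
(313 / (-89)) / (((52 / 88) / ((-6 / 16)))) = 10329 / 4628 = 2.23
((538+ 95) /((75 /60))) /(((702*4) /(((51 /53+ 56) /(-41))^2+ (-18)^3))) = -5808656044637 /5524656930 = -1051.41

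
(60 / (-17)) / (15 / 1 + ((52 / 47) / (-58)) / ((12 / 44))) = -245340 / 1037833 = -0.24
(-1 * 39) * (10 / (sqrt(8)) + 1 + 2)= -195 * sqrt(2) / 2- 117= -254.89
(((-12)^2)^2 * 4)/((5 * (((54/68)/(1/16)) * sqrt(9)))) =2176/5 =435.20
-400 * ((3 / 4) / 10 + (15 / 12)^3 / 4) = -225.31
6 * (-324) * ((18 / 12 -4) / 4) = 1215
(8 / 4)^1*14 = 28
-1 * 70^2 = -4900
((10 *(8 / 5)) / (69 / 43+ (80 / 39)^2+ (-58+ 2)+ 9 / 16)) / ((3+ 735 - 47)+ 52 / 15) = -251147520 / 540955612109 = -0.00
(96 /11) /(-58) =-0.15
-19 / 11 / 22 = -19 / 242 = -0.08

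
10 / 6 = 5 / 3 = 1.67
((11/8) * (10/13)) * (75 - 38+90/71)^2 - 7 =31090767/20164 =1541.89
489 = 489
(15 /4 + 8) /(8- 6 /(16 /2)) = 47 /29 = 1.62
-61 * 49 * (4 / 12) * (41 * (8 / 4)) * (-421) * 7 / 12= 361151903 / 18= 20063994.61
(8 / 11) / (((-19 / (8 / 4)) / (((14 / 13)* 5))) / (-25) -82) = -28000 / 3154283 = -0.01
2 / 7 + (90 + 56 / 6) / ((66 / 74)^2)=2862268 / 22869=125.16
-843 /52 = -16.21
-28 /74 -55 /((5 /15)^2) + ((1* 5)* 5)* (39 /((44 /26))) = 65737 /814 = 80.76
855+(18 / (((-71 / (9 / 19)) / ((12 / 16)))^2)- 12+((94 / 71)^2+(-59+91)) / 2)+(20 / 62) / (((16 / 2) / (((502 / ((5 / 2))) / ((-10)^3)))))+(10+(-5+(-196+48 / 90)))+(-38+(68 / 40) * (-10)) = 12997791101759 / 21155186625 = 614.40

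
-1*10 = -10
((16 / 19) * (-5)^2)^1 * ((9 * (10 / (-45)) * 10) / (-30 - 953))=8000 / 18677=0.43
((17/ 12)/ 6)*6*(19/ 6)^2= 6137/ 432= 14.21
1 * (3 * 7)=21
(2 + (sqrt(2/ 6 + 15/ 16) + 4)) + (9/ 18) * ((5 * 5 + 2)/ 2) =sqrt(183)/ 12 + 51/ 4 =13.88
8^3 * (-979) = -501248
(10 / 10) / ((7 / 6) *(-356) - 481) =-3 / 2689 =-0.00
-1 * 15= -15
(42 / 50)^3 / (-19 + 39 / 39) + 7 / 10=10423 / 15625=0.67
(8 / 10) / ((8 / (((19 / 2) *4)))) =19 / 5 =3.80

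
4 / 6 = 2 / 3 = 0.67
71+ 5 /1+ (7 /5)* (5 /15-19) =748 /15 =49.87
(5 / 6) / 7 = 5 / 42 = 0.12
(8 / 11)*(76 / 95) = 32 / 55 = 0.58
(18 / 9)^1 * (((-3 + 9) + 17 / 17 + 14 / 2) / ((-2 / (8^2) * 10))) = -448 / 5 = -89.60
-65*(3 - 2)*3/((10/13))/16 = -507/32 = -15.84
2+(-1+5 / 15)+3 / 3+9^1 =34 / 3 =11.33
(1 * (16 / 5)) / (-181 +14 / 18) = -72 / 4055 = -0.02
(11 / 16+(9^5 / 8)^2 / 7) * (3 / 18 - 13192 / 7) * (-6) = 275961575793805 / 3136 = 87997951464.86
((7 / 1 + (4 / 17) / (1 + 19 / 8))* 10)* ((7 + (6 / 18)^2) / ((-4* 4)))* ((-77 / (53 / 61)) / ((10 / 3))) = 60967060 / 72981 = 835.38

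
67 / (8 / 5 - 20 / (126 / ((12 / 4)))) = 7035 / 118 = 59.62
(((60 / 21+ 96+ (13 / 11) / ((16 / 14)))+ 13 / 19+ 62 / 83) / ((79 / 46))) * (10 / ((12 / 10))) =56596015475 / 115114692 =491.65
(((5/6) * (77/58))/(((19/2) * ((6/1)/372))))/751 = 11935/1241403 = 0.01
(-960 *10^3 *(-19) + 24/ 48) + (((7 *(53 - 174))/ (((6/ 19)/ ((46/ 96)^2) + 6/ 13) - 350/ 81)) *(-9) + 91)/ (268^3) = 9230592812808349730175/ 506063188588544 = 18240000.50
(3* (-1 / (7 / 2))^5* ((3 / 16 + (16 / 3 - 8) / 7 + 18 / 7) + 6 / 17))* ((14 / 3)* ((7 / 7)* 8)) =-499168 / 857157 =-0.58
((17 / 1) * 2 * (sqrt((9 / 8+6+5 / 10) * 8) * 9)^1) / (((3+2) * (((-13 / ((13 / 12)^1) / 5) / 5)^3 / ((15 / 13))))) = -265625 * sqrt(61) / 416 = -4987.01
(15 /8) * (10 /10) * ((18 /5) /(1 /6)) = 81 /2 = 40.50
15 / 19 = 0.79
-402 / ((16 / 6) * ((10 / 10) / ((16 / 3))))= -804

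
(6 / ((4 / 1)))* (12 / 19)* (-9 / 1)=-162 / 19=-8.53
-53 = -53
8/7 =1.14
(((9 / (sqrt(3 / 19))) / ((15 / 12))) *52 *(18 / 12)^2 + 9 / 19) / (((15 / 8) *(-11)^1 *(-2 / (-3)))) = -5616 *sqrt(57) / 275-36 / 1045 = -154.22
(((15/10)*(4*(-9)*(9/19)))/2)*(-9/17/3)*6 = 4374/323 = 13.54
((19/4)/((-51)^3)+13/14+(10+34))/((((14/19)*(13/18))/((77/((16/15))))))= 13414168625/2201024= 6094.51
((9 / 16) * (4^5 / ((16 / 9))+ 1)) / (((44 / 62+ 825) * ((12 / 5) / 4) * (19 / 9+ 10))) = 2414745 / 44641168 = 0.05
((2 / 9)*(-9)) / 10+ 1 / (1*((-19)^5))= -2476104 / 12380495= -0.20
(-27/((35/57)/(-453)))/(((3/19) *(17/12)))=52984692/595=89049.90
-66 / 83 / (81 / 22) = -484 / 2241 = -0.22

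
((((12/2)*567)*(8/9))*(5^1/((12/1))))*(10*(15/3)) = 63000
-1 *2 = -2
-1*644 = -644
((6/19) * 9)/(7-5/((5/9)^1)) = -27/19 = -1.42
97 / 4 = 24.25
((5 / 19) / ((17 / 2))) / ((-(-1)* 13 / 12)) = 0.03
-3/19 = -0.16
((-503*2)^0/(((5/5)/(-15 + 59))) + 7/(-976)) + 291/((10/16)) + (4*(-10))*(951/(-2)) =19529.59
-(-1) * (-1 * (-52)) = 52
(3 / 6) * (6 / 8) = 3 / 8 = 0.38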